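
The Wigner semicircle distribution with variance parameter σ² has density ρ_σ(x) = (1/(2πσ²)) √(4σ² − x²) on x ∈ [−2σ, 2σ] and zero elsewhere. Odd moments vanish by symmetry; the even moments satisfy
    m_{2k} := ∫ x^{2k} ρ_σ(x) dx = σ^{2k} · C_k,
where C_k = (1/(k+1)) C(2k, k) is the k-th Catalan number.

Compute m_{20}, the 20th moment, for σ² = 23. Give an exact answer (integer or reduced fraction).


By the scaled semicircle moment identity, m_{2k} = σ^{2k} · C_k with k = 10.
C_10 = (1/(k+1)) · C(2k, k) = (1/11) · C(20, 10) = (1/11) · 184756 = 16796.
σ^{2k} = (σ²)^k = (23)^10 = 41426511213649.

Therefore m_{20} = σ^{20} · C_10 = 41426511213649 · 16796 = 695799682344448604.


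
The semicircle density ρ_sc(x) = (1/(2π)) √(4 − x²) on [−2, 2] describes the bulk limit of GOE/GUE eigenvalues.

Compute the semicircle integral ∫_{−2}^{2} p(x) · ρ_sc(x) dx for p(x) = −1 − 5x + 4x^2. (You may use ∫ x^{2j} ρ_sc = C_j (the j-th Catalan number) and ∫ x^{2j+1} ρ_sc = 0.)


Write p(x) = Σ a_i x^i, split into monomials and integrate each against ρ_sc separately.
Using ∫ x^{2j} ρ_sc = C_j = (1/(j+1)) C(2j, j) (Catalan numbers) and ∫ x^{2j+1} ρ_sc = 0 (odd monomials vanish by symmetry):
  i = 0 (even): a_0 · C_{0} = -1 · 1 = -1
  i = 1 (odd): ∫ x^1 ρ_sc = 0 (vanishes)
  i = 2 (even): a_2 · C_{1} = 4 · 1 = 4

Summing the contributions: ∫_{−2}^{2} p(x) ρ_sc(x) dx = (-1) + 4 = 3.


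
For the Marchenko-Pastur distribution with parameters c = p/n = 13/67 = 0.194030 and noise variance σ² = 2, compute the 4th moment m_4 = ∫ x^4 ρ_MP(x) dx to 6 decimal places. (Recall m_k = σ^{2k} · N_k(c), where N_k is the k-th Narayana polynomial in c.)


E[X⁴] = σ⁸ (1 + 6c + 6c² + c³) (fourth MP moment). With σ² = 2 (so σ⁸ = 16) and c = 13/67 = 0.194030: E[X⁴] = 16 · (1 + 6·0.194030 + 6·(0.194030)² + (0.194030)³) = 16 · 2.397369.

So E[X^4] = 38.357910.


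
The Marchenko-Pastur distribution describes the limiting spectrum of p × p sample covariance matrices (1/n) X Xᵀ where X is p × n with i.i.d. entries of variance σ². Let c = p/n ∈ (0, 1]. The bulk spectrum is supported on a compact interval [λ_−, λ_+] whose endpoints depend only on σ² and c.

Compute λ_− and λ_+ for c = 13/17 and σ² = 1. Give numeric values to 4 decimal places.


c = 13/17 = 0.764706; √c = 0.874475.
λ_− = σ² (1 − √c)² = 1 · (1 − 0.874475)² = 1 · (0.125525)² = 0.015757.
λ_+ = σ² (1 + √c)² = 1 · (1 + 0.874475)² = 1 · (1.874475)² = 3.513655.

Rounded to 4 decimal places: λ_− ≈ 0.0158, λ_+ ≈ 3.5137.


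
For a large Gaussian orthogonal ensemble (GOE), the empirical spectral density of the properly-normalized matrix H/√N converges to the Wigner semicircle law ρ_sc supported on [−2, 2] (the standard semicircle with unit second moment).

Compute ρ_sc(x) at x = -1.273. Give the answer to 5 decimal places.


ρ_sc(x) = (1/(2π)) √(4 − x²). With x = -1.273:
  4 − x² = 4 − (-1.273)² = 4 − 1.620529 = 2.379471.
  √(4 − x²) = 1.542553.
  1/(2π) = 0.159155.
  ρ_sc(-1.273) = 0.159155 · 1.542553 = 0.245505.

Rounded to 5 decimal places: ρ_sc(-1.273) ≈ 0.24550.


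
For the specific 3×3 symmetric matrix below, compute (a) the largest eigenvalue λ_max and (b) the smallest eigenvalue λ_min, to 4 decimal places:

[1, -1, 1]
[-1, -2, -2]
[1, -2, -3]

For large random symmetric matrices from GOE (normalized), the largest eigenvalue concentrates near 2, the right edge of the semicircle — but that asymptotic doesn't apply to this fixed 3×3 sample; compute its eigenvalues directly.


Since M is real symmetric, all three eigenvalues are real; they are the roots of det(λI − M) = λ³ − (tr M) λ² + s λ − det M, where s is the sum of the principal 2×2 minors.
tr M = 1 + (-2) + (-3) = -4.
s = (1·(-2) − (-1)²) + (1·(-3) − 1²) + ((-2)·(-3) − (-2)²) = -3 + (-4) + 2 = -5.
det M (expand along row 1) = 1·2 − (-1)·5 + 1·4 = 11.
Characteristic polynomial: λ³ + 4λ² − 5λ − 11 = 0.
Substitute λ = y + (tr M)/3 = y − 1.333333 to remove the quadratic term: y³ + p·y + q = 0 with p = s − (tr M)²/3 = -10.333333 and q = −2(tr M)³/27 + (tr M)·s/3 − det M = 0.407407.
Three real roots ⇒ use the trigonometric (Viète) form: r = 2√(−p/3) = 3.711843, φ = arccos(3q/(p·r)) = arccos(-0.031865) = 1.602667 rad.
y_k = r·cos(φ/3 − 2πk/3) for k = 0, 1, 2 gives y = 3.194653, 0.039432, -3.234085.
λ_k = y_k − 1.333333 gives λ = 1.8613, -1.2939, -4.5674 (check: the sum is -4.0000 = tr M).

Hence λ_max = 1.8613 and λ_min = -4.5674.


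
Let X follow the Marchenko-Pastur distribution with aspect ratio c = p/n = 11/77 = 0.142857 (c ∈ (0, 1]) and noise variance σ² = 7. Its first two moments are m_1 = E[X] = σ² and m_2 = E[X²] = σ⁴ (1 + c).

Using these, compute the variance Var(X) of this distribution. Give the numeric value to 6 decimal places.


m_1 = E[X] = σ² = 7, so m_1² = 49.
m_2 = E[X²] = σ⁴ (1 + c) = 49 · (1 + 0.142857) = 49 · 1.142857 = 56.000000.
(Note m_2 − m_1² simplifies to c · σ⁴ = 0.142857 · 49.)

Var(X) = m_2 − m_1² = 56.000000 − 49 = 7.000000.


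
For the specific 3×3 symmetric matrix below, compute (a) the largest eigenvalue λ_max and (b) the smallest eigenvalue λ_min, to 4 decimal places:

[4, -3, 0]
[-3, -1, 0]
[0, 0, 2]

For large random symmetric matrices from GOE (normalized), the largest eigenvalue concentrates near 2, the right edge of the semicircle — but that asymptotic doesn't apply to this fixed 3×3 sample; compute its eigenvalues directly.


Since M is real symmetric, all three eigenvalues are real; they are the roots of det(λI − M) = λ³ − (tr M) λ² + s λ − det M, where s is the sum of the principal 2×2 minors.
tr M = 4 + (-1) + 2 = 5.
s = (4·(-1) − (-3)²) + (4·2 − 0²) + ((-1)·2 − 0²) = -13 + 8 + (-2) = -7.
det M (expand along row 1) = 4·(-2) − (-3)·(-6) + 0·0 = -26.
Characteristic polynomial: λ³ − 5λ² − 7λ + 26 = 0.
Substitute λ = y + (tr M)/3 = y + 1.666667 to remove the quadratic term: y³ + p·y + q = 0 with p = s − (tr M)²/3 = -15.333333 and q = −2(tr M)³/27 + (tr M)·s/3 − det M = 5.074074.
Three real roots ⇒ use the trigonometric (Viète) form: r = 2√(−p/3) = 4.521553, φ = arccos(3q/(p·r)) = arccos(-0.219560) = 1.792160 rad.
y_k = r·cos(φ/3 − 2πk/3) for k = 0, 1, 2 gives y = 3.738458, 0.333333, -4.071792.
λ_k = y_k + 1.666667 gives λ = 5.4051, 2.0000, -2.4051 (check: the sum is 5.0000 = tr M).

Hence λ_max = 5.4051 and λ_min = -2.4051.


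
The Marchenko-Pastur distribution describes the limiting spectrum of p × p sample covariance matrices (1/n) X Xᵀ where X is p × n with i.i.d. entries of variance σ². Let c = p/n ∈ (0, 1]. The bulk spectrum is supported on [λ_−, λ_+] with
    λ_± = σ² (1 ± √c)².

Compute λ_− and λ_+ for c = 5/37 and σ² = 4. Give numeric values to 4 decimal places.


c = 5/37 = 0.135135; √c = 0.367607.
λ_− = σ² (1 − √c)² = 4 · (1 − 0.367607)² = 4 · (0.632393)² = 1.599682.
λ_+ = σ² (1 + √c)² = 4 · (1 + 0.367607)² = 4 · (1.367607)² = 7.481399.

Rounded to 4 decimal places: λ_− ≈ 1.5997, λ_+ ≈ 7.4814.


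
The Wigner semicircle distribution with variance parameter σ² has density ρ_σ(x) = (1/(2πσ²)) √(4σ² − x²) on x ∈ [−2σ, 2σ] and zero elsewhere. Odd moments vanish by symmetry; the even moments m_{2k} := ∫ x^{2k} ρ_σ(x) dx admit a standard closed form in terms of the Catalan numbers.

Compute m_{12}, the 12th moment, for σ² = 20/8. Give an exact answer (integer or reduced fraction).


By the scaled semicircle moment identity, m_{2k} = σ^{2k} · C_k with k = 6.
C_6 = (1/(k+1)) · C(2k, k) = (1/7) · C(12, 6) = (1/7) · 924 = 132.
σ^{2k} = (σ²)^k = (20/8)^6 = 15625/64.

Therefore m_{12} = σ^{12} · C_6 = (15625/64) · 132 = 515625/16.


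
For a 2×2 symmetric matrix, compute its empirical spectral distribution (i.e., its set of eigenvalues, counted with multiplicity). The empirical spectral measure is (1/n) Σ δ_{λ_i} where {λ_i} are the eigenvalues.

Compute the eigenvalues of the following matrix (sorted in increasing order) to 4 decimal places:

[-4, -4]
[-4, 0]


Since M is real symmetric, both eigenvalues are real; they are the roots of det(λI − M) = λ² − (tr M) λ + det M.
tr M = -4 + 0 = -4.
det M = (-4)·0 − (-4)² = 0 − 16 = -16.
Characteristic polynomial: λ² + 4λ − 16 = 0.
Discriminant Δ = (tr M)² − 4·det M = 16 − (-64) = 80; √Δ = 8.944272.
λ = (tr M ± √Δ)/2 = (-4 ± 8.944272)/2, giving (tr M − √Δ)/2 = -6.4721 and (tr M + √Δ)/2 = 2.4721.

Eigenvalues sorted in increasing order: [-6.4721, 2.4721].


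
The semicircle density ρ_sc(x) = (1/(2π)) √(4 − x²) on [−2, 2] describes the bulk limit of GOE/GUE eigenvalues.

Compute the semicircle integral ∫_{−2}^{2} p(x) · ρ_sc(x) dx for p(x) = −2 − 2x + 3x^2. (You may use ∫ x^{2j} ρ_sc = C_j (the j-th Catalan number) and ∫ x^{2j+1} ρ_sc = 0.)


Write p(x) = Σ a_i x^i, split into monomials and integrate each against ρ_sc separately.
Using ∫ x^{2j} ρ_sc = C_j = (1/(j+1)) C(2j, j) (Catalan numbers) and ∫ x^{2j+1} ρ_sc = 0 (odd monomials vanish by symmetry):
  i = 0 (even): a_0 · C_{0} = -2 · 1 = -2
  i = 1 (odd): ∫ x^1 ρ_sc = 0 (vanishes)
  i = 2 (even): a_2 · C_{1} = 3 · 1 = 3

Summing the contributions: ∫_{−2}^{2} p(x) ρ_sc(x) dx = (-2) + 3 = 1.


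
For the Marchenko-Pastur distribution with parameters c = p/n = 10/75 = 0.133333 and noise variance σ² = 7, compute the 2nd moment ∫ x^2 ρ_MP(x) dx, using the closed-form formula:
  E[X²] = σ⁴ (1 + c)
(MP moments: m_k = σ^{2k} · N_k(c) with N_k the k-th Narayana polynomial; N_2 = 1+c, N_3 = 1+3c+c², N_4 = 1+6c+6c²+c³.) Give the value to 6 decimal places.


E[X²] = σ⁴ (1 + c) (second MP moment). With σ² = 7 (so σ⁴ = 49) and c = 10/75 = 0.133333: E[X²] = 49 · (1 + 0.133333) = 49 · 1.133333.

So E[X^2] = 55.533333.


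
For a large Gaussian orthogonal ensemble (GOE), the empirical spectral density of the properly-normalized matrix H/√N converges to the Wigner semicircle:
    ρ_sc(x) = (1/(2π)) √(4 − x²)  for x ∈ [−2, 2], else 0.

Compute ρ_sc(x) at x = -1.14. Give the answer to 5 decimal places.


ρ_sc(x) = (1/(2π)) √(4 − x²). With x = -1.14:
  4 − x² = 4 − (-1.14)² = 4 − 1.299600 = 2.700400.
  √(4 − x²) = 1.643289.
  1/(2π) = 0.159155.
  ρ_sc(-1.14) = 0.159155 · 1.643289 = 0.261538.

Rounded to 5 decimal places: ρ_sc(-1.14) ≈ 0.26154.


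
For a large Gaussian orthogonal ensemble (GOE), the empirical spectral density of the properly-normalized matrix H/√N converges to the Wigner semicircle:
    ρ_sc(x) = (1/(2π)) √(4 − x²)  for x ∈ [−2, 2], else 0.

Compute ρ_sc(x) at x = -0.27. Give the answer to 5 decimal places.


ρ_sc(x) = (1/(2π)) √(4 − x²). With x = -0.27:
  4 − x² = 4 − (-0.27)² = 4 − 0.072900 = 3.927100.
  √(4 − x²) = 1.981691.
  1/(2π) = 0.159155.
  ρ_sc(-0.27) = 0.159155 · 1.981691 = 0.315396.

Rounded to 5 decimal places: ρ_sc(-0.27) ≈ 0.31540.


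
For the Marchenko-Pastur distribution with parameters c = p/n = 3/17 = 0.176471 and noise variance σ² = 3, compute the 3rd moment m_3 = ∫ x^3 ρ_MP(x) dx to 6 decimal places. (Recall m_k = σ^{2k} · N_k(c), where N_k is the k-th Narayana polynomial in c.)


E[X³] = σ⁶ (1 + 3c + c²) (third MP moment). With σ² = 3 (so σ⁶ = 27) and c = 3/17 = 0.176471: E[X³] = 27 · (1 + 3·0.176471 + (0.176471)²) = 27 · 1.560554.

So E[X^3] = 42.134948.


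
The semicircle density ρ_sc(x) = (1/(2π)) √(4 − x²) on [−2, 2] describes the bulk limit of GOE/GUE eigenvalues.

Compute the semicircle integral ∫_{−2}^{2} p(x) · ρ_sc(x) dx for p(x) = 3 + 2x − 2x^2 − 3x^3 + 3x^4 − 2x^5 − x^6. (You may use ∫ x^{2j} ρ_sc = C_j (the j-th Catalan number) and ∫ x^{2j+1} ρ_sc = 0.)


Write p(x) = Σ a_i x^i, split into monomials and integrate each against ρ_sc separately.
Using ∫ x^{2j} ρ_sc = C_j = (1/(j+1)) C(2j, j) (Catalan numbers) and ∫ x^{2j+1} ρ_sc = 0 (odd monomials vanish by symmetry):
  i = 0 (even): a_0 · C_{0} = 3 · 1 = 3
  i = 1 (odd): ∫ x^1 ρ_sc = 0 (vanishes)
  i = 2 (even): a_2 · C_{1} = -2 · 1 = -2
  i = 3 (odd): ∫ x^3 ρ_sc = 0 (vanishes)
  i = 4 (even): a_4 · C_{2} = 3 · 2 = 6
  i = 5 (odd): ∫ x^5 ρ_sc = 0 (vanishes)
  i = 6 (even): a_6 · C_{3} = -1 · 5 = -5

Summing the contributions: ∫_{−2}^{2} p(x) ρ_sc(x) dx = 3 + (-2) + 6 + (-5) = 2.


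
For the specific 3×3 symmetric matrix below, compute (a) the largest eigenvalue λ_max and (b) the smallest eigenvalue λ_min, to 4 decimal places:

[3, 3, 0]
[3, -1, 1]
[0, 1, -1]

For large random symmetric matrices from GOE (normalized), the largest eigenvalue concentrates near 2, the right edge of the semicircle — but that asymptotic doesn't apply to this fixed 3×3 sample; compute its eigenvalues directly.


Since M is real symmetric, all three eigenvalues are real; they are the roots of det(λI − M) = λ³ − (tr M) λ² + s λ − det M, where s is the sum of the principal 2×2 minors.
tr M = 3 + (-1) + (-1) = 1.
s = (3·(-1) − 3²) + (3·(-1) − 0²) + ((-1)·(-1) − 1²) = -12 + (-3) + 0 = -15.
det M (expand along row 1) = 3·0 − 3·(-3) + 0·3 = 9.
Characteristic polynomial: λ³ − λ² − 15λ − 9 = 0.
Substitute λ = y + (tr M)/3 = y + 0.333333 to remove the quadratic term: y³ + p·y + q = 0 with p = s − (tr M)²/3 = -15.333333 and q = −2(tr M)³/27 + (tr M)·s/3 − det M = -14.074074.
Three real roots ⇒ use the trigonometric (Viète) form: r = 2√(−p/3) = 4.521553, φ = arccos(3q/(p·r)) = arccos(0.608999) = 0.915998 rad.
y_k = r·cos(φ/3 − 2πk/3) for k = 0, 1, 2 gives y = 4.312418, -0.979085, -3.333333.
λ_k = y_k + 0.333333 gives λ = 4.6458, -0.6458, -3.0000 (check: the sum is 1.0000 = tr M).

Hence λ_max = 4.6458 and λ_min = -3.0000.


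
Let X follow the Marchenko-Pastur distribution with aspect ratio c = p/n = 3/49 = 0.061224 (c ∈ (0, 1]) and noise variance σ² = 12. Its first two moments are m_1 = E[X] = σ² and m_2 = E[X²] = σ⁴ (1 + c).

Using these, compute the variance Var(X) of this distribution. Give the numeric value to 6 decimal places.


m_1 = E[X] = σ² = 12, so m_1² = 144.
m_2 = E[X²] = σ⁴ (1 + c) = 144 · (1 + 0.061224) = 144 · 1.061224 = 152.816327.
(Note m_2 − m_1² simplifies to c · σ⁴ = 0.061224 · 144.)

Var(X) = m_2 − m_1² = 152.816327 − 144 = 8.816327.


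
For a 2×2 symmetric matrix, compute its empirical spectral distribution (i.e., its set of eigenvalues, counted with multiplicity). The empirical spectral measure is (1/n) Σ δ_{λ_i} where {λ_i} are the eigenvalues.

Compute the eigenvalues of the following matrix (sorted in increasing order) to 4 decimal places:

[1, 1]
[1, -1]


Since M is real symmetric, both eigenvalues are real; they are the roots of det(λI − M) = λ² − (tr M) λ + det M.
tr M = 1 + (-1) = 0.
det M = 1·(-1) − 1² = -1 − 1 = -2.
Characteristic polynomial: λ² − 2 = 0.
Discriminant Δ = (tr M)² − 4·det M = 0 − (-8) = 8; √Δ = 2.828427.
λ = (tr M ± √Δ)/2 = (0 ± 2.828427)/2, giving (tr M − √Δ)/2 = -1.4142 and (tr M + √Δ)/2 = 1.4142.

Eigenvalues sorted in increasing order: [-1.4142, 1.4142].


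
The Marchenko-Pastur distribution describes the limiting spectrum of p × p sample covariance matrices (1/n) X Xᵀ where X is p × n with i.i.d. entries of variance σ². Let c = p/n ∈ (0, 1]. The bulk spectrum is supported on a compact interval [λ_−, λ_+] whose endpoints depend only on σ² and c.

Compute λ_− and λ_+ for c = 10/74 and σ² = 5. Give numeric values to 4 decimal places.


c = 10/74 = 0.135135; √c = 0.367607.
λ_− = σ² (1 − √c)² = 5 · (1 − 0.367607)² = 5 · (0.632393)² = 1.999603.
λ_+ = σ² (1 + √c)² = 5 · (1 + 0.367607)² = 5 · (1.367607)² = 9.351749.

Rounded to 4 decimal places: λ_− ≈ 1.9996, λ_+ ≈ 9.3517.


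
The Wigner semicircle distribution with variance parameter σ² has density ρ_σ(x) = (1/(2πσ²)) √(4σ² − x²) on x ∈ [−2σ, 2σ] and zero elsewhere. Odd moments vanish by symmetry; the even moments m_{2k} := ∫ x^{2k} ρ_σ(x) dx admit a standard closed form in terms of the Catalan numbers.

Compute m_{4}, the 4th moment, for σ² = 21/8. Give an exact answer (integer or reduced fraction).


By the scaled semicircle moment identity, m_{2k} = σ^{2k} · C_k with k = 2.
C_2 = (1/(k+1)) · C(2k, k) = (1/3) · C(4, 2) = (1/3) · 6 = 2.
σ^{2k} = (σ²)^k = (21/8)^2 = 441/64.

Therefore m_{4} = σ^{4} · C_2 = (441/64) · 2 = 441/32.


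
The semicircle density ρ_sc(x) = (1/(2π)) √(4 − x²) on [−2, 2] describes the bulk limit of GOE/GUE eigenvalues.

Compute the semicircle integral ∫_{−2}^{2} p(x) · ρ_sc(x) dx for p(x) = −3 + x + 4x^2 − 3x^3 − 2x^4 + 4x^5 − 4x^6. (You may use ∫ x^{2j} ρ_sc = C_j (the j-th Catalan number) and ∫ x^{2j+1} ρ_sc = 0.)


Write p(x) = Σ a_i x^i, split into monomials and integrate each against ρ_sc separately.
Using ∫ x^{2j} ρ_sc = C_j = (1/(j+1)) C(2j, j) (Catalan numbers) and ∫ x^{2j+1} ρ_sc = 0 (odd monomials vanish by symmetry):
  i = 0 (even): a_0 · C_{0} = -3 · 1 = -3
  i = 1 (odd): ∫ x^1 ρ_sc = 0 (vanishes)
  i = 2 (even): a_2 · C_{1} = 4 · 1 = 4
  i = 3 (odd): ∫ x^3 ρ_sc = 0 (vanishes)
  i = 4 (even): a_4 · C_{2} = -2 · 2 = -4
  i = 5 (odd): ∫ x^5 ρ_sc = 0 (vanishes)
  i = 6 (even): a_6 · C_{3} = -4 · 5 = -20

Summing the contributions: ∫_{−2}^{2} p(x) ρ_sc(x) dx = (-3) + 4 + (-4) + (-20) = -23.


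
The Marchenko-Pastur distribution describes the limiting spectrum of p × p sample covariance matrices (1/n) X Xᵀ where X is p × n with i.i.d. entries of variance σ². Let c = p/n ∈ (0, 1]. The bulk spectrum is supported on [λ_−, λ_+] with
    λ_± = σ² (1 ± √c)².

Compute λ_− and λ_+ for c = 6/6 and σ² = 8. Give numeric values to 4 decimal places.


c = 6/6 = 1.000000; √c = 1.000000.
λ_− = σ² (1 − √c)² = 8 · (1 − 1.000000)² = 8 · (0.000000)² = 0.000000.
λ_+ = σ² (1 + √c)² = 8 · (1 + 1.000000)² = 8 · (2.000000)² = 32.000000.

Rounded to 4 decimal places: λ_− ≈ 0.0000, λ_+ ≈ 32.0000.


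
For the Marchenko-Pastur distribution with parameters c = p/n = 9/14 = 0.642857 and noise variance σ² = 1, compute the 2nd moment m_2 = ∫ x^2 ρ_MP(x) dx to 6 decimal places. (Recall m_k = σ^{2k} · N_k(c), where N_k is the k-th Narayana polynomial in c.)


E[X²] = σ⁴ (1 + c) (second MP moment). With σ² = 1 (so σ⁴ = 1) and c = 9/14 = 0.642857: E[X²] = 1 · (1 + 0.642857) = 1 · 1.642857.

So E[X^2] = 1.642857.


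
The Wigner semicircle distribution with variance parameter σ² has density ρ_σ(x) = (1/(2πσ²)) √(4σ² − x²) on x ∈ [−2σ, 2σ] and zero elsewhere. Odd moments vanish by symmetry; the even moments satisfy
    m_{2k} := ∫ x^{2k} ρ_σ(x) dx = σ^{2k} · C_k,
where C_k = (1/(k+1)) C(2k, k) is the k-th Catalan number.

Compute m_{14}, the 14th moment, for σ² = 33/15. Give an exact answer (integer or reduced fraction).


By the scaled semicircle moment identity, m_{2k} = σ^{2k} · C_k with k = 7.
C_7 = (1/(k+1)) · C(2k, k) = (1/8) · C(14, 7) = (1/8) · 3432 = 429.
σ^{2k} = (σ²)^k = (33/15)^7 = 19487171/78125.

Therefore m_{14} = σ^{14} · C_7 = (19487171/78125) · 429 = 8359996359/78125.


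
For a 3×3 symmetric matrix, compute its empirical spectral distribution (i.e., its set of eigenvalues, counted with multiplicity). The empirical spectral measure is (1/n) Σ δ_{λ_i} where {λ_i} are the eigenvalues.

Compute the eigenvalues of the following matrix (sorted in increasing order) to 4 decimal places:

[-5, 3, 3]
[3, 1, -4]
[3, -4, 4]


Since M is real symmetric, all three eigenvalues are real; they are the roots of det(λI − M) = λ³ − (tr M) λ² + s λ − det M, where s is the sum of the principal 2×2 minors.
tr M = -5 + 1 + 4 = 0.
s = ((-5)·1 − 3²) + ((-5)·4 − 3²) + (1·4 − (-4)²) = -14 + (-29) + (-12) = -55.
det M (expand along row 1) = (-5)·(-12) − 3·24 + 3·(-15) = -57.
Characteristic polynomial: λ³ − 55λ + 57 = 0.
Substitute λ = y + (tr M)/3 = y + 0.000000 to remove the quadratic term: y³ + p·y + q = 0 with p = s − (tr M)²/3 = -55.000000 and q = −2(tr M)³/27 + (tr M)·s/3 − det M = 57.000000.
Three real roots ⇒ use the trigonometric (Viète) form: r = 2√(−p/3) = 8.563488, φ = arccos(3q/(p·r)) = arccos(-0.363064) = 1.942350 rad.
y_k = r·cos(φ/3 − 2πk/3) for k = 0, 1, 2 gives y = 6.830447, 1.057889, -7.888337.
λ_k = y_k + 0.000000 gives λ = 6.8304, 1.0579, -7.8883 (check: the sum is 0.0000 = tr M).

Eigenvalues sorted in increasing order: [-7.8883, 1.0579, 6.8304].


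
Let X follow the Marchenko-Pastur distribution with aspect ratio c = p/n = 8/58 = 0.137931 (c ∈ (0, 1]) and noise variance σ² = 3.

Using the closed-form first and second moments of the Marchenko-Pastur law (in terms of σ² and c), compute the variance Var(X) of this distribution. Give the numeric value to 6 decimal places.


Recall the MP moments m_1 = E[X] = σ² and m_2 = E[X²] = σ⁴ (1 + c).
m_1 = E[X] = σ² = 3, so m_1² = 9.
m_2 = E[X²] = σ⁴ (1 + c) = 9 · (1 + 0.137931) = 9 · 1.137931 = 10.241379.
(Note m_2 − m_1² simplifies to c · σ⁴ = 0.137931 · 9.)

Var(X) = m_2 − m_1² = 10.241379 − 9 = 1.241379.


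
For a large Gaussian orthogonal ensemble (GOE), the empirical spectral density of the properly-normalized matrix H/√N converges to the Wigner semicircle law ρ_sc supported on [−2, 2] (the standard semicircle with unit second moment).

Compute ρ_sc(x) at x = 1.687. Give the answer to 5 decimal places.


ρ_sc(x) = (1/(2π)) √(4 − x²). With x = 1.687:
  4 − x² = 4 − (1.687)² = 4 − 2.845969 = 1.154031.
  √(4 − x²) = 1.074258.
  1/(2π) = 0.159155.
  ρ_sc(1.687) = 0.159155 · 1.074258 = 0.170974.

Rounded to 5 decimal places: ρ_sc(1.687) ≈ 0.17097.


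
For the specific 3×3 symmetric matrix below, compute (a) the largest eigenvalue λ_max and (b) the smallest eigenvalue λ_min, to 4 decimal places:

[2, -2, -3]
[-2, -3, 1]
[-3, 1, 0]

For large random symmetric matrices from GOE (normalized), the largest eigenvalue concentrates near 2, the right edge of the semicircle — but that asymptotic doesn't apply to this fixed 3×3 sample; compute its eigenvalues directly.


Since M is real symmetric, all three eigenvalues are real; they are the roots of det(λI − M) = λ³ − (tr M) λ² + s λ − det M, where s is the sum of the principal 2×2 minors.
tr M = 2 + (-3) + 0 = -1.
s = (2·(-3) − (-2)²) + (2·0 − (-3)²) + ((-3)·0 − 1²) = -10 + (-9) + (-1) = -20.
det M (expand along row 1) = 2·(-1) − (-2)·3 + (-3)·(-11) = 37.
Characteristic polynomial: λ³ + λ² − 20λ − 37 = 0.
Substitute λ = y + (tr M)/3 = y − 0.333333 to remove the quadratic term: y³ + p·y + q = 0 with p = s − (tr M)²/3 = -20.333333 and q = −2(tr M)³/27 + (tr M)·s/3 − det M = -30.259259.
Three real roots ⇒ use the trigonometric (Viète) form: r = 2√(−p/3) = 5.206833, φ = arccos(3q/(p·r)) = arccos(0.857427) = 0.540547 rad.
y_k = r·cos(φ/3 − 2πk/3) for k = 0, 1, 2 gives y = 5.122540, -1.753172, -3.369368.
λ_k = y_k − 0.333333 gives λ = 4.7892, -2.0865, -3.7027 (check: the sum is -1.0000 = tr M).

Hence λ_max = 4.7892 and λ_min = -3.7027.


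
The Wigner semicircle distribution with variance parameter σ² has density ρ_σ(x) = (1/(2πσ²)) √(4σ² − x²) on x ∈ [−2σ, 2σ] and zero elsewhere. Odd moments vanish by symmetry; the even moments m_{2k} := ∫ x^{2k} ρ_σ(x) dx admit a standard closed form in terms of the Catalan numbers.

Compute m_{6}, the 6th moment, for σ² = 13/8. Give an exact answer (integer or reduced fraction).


By the scaled semicircle moment identity, m_{2k} = σ^{2k} · C_k with k = 3.
C_3 = (1/(k+1)) · C(2k, k) = (1/4) · C(6, 3) = (1/4) · 20 = 5.
σ^{2k} = (σ²)^k = (13/8)^3 = 2197/512.

Therefore m_{6} = σ^{6} · C_3 = (2197/512) · 5 = 10985/512.


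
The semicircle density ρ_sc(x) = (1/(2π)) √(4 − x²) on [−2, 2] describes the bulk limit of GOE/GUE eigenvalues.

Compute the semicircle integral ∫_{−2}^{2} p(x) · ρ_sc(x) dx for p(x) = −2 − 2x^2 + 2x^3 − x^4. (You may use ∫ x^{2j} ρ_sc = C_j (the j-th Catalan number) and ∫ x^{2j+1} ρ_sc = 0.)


Write p(x) = Σ a_i x^i, split into monomials and integrate each against ρ_sc separately.
Using ∫ x^{2j} ρ_sc = C_j = (1/(j+1)) C(2j, j) (Catalan numbers) and ∫ x^{2j+1} ρ_sc = 0 (odd monomials vanish by symmetry):
  i = 0 (even): a_0 · C_{0} = -2 · 1 = -2
  i = 2 (even): a_2 · C_{1} = -2 · 1 = -2
  i = 3 (odd): ∫ x^3 ρ_sc = 0 (vanishes)
  i = 4 (even): a_4 · C_{2} = -1 · 2 = -2

Summing the contributions: ∫_{−2}^{2} p(x) ρ_sc(x) dx = (-2) + (-2) + (-2) = -6.


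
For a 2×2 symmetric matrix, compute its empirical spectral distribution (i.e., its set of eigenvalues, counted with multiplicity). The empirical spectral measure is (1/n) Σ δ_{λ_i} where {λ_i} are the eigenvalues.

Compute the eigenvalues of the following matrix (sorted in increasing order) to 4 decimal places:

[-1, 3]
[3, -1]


Since M is real symmetric, both eigenvalues are real; they are the roots of det(λI − M) = λ² − (tr M) λ + det M.
tr M = -1 + (-1) = -2.
det M = (-1)·(-1) − 3² = 1 − 9 = -8.
Characteristic polynomial: λ² + 2λ − 8 = 0.
Discriminant Δ = (tr M)² − 4·det M = 4 − (-32) = 36; √Δ = 6.000000.
λ = (tr M ± √Δ)/2 = (-2 ± 6.000000)/2, giving (tr M − √Δ)/2 = -4.0000 and (tr M + √Δ)/2 = 2.0000.

Eigenvalues sorted in increasing order: [-4.0000, 2.0000].


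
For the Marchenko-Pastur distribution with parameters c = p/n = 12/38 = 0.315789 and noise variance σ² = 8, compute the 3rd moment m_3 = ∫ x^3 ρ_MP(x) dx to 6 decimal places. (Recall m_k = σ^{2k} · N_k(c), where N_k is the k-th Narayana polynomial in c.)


E[X³] = σ⁶ (1 + 3c + c²) (third MP moment). With σ² = 8 (so σ⁶ = 512) and c = 12/38 = 0.315789: E[X³] = 512 · (1 + 3·0.315789 + (0.315789)²) = 512 · 2.047091.

So E[X^3] = 1048.110803.


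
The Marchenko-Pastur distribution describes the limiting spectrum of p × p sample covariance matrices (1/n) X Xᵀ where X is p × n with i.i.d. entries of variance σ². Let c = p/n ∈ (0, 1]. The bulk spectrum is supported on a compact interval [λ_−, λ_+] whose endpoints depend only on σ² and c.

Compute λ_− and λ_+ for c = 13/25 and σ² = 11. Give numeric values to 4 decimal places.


c = 13/25 = 0.520000; √c = 0.721110.
λ_− = σ² (1 − √c)² = 11 · (1 − 0.721110)² = 11 · (0.278890)² = 0.855574.
λ_+ = σ² (1 + √c)² = 11 · (1 + 0.721110)² = 11 · (1.721110)² = 32.584426.

Rounded to 4 decimal places: λ_− ≈ 0.8556, λ_+ ≈ 32.5844.


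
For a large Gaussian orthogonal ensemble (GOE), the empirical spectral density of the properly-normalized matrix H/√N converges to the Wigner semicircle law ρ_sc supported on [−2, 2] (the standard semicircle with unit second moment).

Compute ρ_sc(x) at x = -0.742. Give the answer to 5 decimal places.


ρ_sc(x) = (1/(2π)) √(4 − x²). With x = -0.742:
  4 − x² = 4 − (-0.742)² = 4 − 0.550564 = 3.449436.
  √(4 − x²) = 1.857266.
  1/(2π) = 0.159155.
  ρ_sc(-0.742) = 0.159155 · 1.857266 = 0.295593.

Rounded to 5 decimal places: ρ_sc(-0.742) ≈ 0.29559.


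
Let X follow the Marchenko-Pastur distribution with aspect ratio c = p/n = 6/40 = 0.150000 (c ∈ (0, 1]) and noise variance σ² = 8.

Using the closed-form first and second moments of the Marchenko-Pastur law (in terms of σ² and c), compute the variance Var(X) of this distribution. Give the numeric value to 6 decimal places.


Recall the MP moments m_1 = E[X] = σ² and m_2 = E[X²] = σ⁴ (1 + c).
m_1 = E[X] = σ² = 8, so m_1² = 64.
m_2 = E[X²] = σ⁴ (1 + c) = 64 · (1 + 0.150000) = 64 · 1.150000 = 73.600000.
(Note m_2 − m_1² simplifies to c · σ⁴ = 0.150000 · 64.)

Var(X) = m_2 − m_1² = 73.600000 − 64 = 9.600000.


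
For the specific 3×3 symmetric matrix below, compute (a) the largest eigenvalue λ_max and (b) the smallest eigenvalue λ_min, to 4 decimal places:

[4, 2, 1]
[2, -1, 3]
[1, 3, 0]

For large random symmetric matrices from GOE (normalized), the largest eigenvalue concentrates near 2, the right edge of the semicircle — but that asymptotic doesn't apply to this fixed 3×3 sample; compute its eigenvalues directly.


Since M is real symmetric, all three eigenvalues are real; they are the roots of det(λI − M) = λ³ − (tr M) λ² + s λ − det M, where s is the sum of the principal 2×2 minors.
tr M = 4 + (-1) + 0 = 3.
s = (4·(-1) − 2²) + (4·0 − 1²) + ((-1)·0 − 3²) = -8 + (-1) + (-9) = -18.
det M (expand along row 1) = 4·(-9) − 2·(-3) + 1·7 = -23.
Characteristic polynomial: λ³ − 3λ² − 18λ + 23 = 0.
Substitute λ = y + (tr M)/3 = y + 1.000000 to remove the quadratic term: y³ + p·y + q = 0 with p = s − (tr M)²/3 = -21.000000 and q = −2(tr M)³/27 + (tr M)·s/3 − det M = 3.000000.
Three real roots ⇒ use the trigonometric (Viète) form: r = 2√(−p/3) = 5.291503, φ = arccos(3q/(p·r)) = arccos(-0.080992) = 1.651878 rad.
y_k = r·cos(φ/3 − 2πk/3) for k = 0, 1, 2 gives y = 4.509404, 0.142996, -4.652400.
λ_k = y_k + 1.000000 gives λ = 5.5094, 1.1430, -3.6524 (check: the sum is 3.0000 = tr M).

Hence λ_max = 5.5094 and λ_min = -3.6524.


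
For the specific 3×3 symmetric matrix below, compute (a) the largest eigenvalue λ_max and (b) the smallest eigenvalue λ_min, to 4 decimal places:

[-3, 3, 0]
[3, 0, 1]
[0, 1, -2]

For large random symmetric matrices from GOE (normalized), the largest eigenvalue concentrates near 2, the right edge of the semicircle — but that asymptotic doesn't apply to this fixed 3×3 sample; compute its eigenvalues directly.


Since M is real symmetric, all three eigenvalues are real; they are the roots of det(λI − M) = λ³ − (tr M) λ² + s λ − det M, where s is the sum of the principal 2×2 minors.
tr M = -3 + 0 + (-2) = -5.
s = ((-3)·0 − 3²) + ((-3)·(-2) − 0²) + (0·(-2) − 1²) = -9 + 6 + (-1) = -4.
det M (expand along row 1) = (-3)·(-1) − 3·(-6) + 0·3 = 21.
Characteristic polynomial: λ³ + 5λ² − 4λ − 21 = 0.
Substitute λ = y + (tr M)/3 = y − 1.666667 to remove the quadratic term: y³ + p·y + q = 0 with p = s − (tr M)²/3 = -12.333333 and q = −2(tr M)³/27 + (tr M)·s/3 − det M = -5.074074.
Three real roots ⇒ use the trigonometric (Viète) form: r = 2√(−p/3) = 4.055175, φ = arccos(3q/(p·r)) = arccos(0.304360) = 1.261530 rad.
y_k = r·cos(φ/3 − 2πk/3) for k = 0, 1, 2 gives y = 3.701892, -0.417304, -3.284588.
λ_k = y_k − 1.666667 gives λ = 2.0352, -2.0840, -4.9513 (check: the sum is -5.0000 = tr M).

Hence λ_max = 2.0352 and λ_min = -4.9513.


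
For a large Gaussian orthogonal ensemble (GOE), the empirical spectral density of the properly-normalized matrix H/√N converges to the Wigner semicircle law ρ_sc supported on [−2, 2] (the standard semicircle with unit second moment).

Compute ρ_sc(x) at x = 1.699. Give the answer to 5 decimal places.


ρ_sc(x) = (1/(2π)) √(4 − x²). With x = 1.699:
  4 − x² = 4 − (1.699)² = 4 − 2.886601 = 1.113399.
  √(4 − x²) = 1.055177.
  1/(2π) = 0.159155.
  ρ_sc(1.699) = 0.159155 · 1.055177 = 0.167937.

Rounded to 5 decimal places: ρ_sc(1.699) ≈ 0.16794.


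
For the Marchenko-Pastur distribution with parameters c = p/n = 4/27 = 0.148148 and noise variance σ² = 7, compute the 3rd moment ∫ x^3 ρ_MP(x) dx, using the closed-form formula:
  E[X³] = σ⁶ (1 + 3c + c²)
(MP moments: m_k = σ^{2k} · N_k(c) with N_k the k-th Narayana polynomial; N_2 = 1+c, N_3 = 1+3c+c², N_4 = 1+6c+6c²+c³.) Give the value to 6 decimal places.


E[X³] = σ⁶ (1 + 3c + c²) (third MP moment). With σ² = 7 (so σ⁶ = 343) and c = 4/27 = 0.148148: E[X³] = 343 · (1 + 3·0.148148 + (0.148148)²) = 343 · 1.466392.

So E[X^3] = 502.972565.


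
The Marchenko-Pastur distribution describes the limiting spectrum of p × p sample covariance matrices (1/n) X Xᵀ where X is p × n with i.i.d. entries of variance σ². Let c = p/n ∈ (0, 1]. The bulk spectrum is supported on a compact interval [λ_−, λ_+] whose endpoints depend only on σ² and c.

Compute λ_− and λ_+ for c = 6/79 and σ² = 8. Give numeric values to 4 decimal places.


c = 6/79 = 0.075949; √c = 0.275589.
λ_− = σ² (1 − √c)² = 8 · (1 − 0.275589)² = 8 · (0.724411)² = 4.198169.
λ_+ = σ² (1 + √c)² = 8 · (1 + 0.275589)² = 8 · (1.275589)² = 13.017021.

Rounded to 4 decimal places: λ_− ≈ 4.1982, λ_+ ≈ 13.0170.


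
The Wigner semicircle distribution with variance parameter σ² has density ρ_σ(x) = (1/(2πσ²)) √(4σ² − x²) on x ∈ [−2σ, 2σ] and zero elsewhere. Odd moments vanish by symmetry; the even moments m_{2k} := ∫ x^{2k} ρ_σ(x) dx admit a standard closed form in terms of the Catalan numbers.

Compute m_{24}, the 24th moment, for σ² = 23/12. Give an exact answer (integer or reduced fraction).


By the scaled semicircle moment identity, m_{2k} = σ^{2k} · C_k with k = 12.
C_12 = (1/(k+1)) · C(2k, k) = (1/13) · C(24, 12) = (1/13) · 2704156 = 208012.
σ^{2k} = (σ²)^k = (23/12)^12 = 21914624432020321/8916100448256.

Therefore m_{24} = σ^{24} · C_12 = (21914624432020321/8916100448256) · 208012 = 1139626214338352752963/2229025112064.


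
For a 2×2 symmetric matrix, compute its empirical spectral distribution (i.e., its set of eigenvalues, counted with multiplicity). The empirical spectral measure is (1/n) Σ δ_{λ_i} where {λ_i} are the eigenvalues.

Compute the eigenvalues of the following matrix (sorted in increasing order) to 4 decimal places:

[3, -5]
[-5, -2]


Since M is real symmetric, both eigenvalues are real; they are the roots of det(λI − M) = λ² − (tr M) λ + det M.
tr M = 3 + (-2) = 1.
det M = 3·(-2) − (-5)² = -6 − 25 = -31.
Characteristic polynomial: λ² − λ − 31 = 0.
Discriminant Δ = (tr M)² − 4·det M = 1 − (-124) = 125; √Δ = 11.180340.
λ = (tr M ± √Δ)/2 = (1 ± 11.180340)/2, giving (tr M − √Δ)/2 = -5.0902 and (tr M + √Δ)/2 = 6.0902.

Eigenvalues sorted in increasing order: [-5.0902, 6.0902].


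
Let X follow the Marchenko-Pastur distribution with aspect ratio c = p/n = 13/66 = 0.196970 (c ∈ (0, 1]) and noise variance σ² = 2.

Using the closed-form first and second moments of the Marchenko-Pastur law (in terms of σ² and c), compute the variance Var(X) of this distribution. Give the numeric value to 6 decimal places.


Recall the MP moments m_1 = E[X] = σ² and m_2 = E[X²] = σ⁴ (1 + c).
m_1 = E[X] = σ² = 2, so m_1² = 4.
m_2 = E[X²] = σ⁴ (1 + c) = 4 · (1 + 0.196970) = 4 · 1.196970 = 4.787879.
(Note m_2 − m_1² simplifies to c · σ⁴ = 0.196970 · 4.)

Var(X) = m_2 − m_1² = 4.787879 − 4 = 0.787879.


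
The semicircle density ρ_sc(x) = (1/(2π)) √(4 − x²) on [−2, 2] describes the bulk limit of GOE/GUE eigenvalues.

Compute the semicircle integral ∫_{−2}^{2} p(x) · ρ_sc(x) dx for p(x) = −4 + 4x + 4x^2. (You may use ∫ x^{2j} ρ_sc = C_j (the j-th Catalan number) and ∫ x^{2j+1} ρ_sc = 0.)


Write p(x) = Σ a_i x^i, split into monomials and integrate each against ρ_sc separately.
Using ∫ x^{2j} ρ_sc = C_j = (1/(j+1)) C(2j, j) (Catalan numbers) and ∫ x^{2j+1} ρ_sc = 0 (odd monomials vanish by symmetry):
  i = 0 (even): a_0 · C_{0} = -4 · 1 = -4
  i = 1 (odd): ∫ x^1 ρ_sc = 0 (vanishes)
  i = 2 (even): a_2 · C_{1} = 4 · 1 = 4

Summing the contributions: ∫_{−2}^{2} p(x) ρ_sc(x) dx = (-4) + 4 = 0.


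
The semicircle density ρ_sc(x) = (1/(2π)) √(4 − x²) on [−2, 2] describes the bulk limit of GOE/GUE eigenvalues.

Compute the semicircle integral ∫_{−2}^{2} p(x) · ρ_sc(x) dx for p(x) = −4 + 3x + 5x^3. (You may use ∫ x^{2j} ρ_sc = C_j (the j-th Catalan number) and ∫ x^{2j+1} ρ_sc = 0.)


Write p(x) = Σ a_i x^i, split into monomials and integrate each against ρ_sc separately.
Using ∫ x^{2j} ρ_sc = C_j = (1/(j+1)) C(2j, j) (Catalan numbers) and ∫ x^{2j+1} ρ_sc = 0 (odd monomials vanish by symmetry):
  i = 0 (even): a_0 · C_{0} = -4 · 1 = -4
  i = 1 (odd): ∫ x^1 ρ_sc = 0 (vanishes)
  i = 3 (odd): ∫ x^3 ρ_sc = 0 (vanishes)

Summing the contributions: ∫_{−2}^{2} p(x) ρ_sc(x) dx = -4.


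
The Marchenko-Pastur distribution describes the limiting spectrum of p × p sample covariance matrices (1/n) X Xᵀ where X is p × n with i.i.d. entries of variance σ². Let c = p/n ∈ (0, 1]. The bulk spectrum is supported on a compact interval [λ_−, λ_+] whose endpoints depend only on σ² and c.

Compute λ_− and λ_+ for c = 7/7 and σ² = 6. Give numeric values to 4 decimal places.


c = 7/7 = 1.000000; √c = 1.000000.
λ_− = σ² (1 − √c)² = 6 · (1 − 1.000000)² = 6 · (0.000000)² = 0.000000.
λ_+ = σ² (1 + √c)² = 6 · (1 + 1.000000)² = 6 · (2.000000)² = 24.000000.

Rounded to 4 decimal places: λ_− ≈ 0.0000, λ_+ ≈ 24.0000.


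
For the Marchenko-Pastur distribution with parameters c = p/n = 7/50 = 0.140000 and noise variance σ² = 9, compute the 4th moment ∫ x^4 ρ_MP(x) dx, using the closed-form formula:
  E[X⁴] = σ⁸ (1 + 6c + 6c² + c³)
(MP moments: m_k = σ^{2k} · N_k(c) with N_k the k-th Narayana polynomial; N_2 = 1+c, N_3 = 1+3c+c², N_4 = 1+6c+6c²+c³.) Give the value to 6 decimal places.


E[X⁴] = σ⁸ (1 + 6c + 6c² + c³) (fourth MP moment). With σ² = 9 (so σ⁸ = 6561) and c = 7/50 = 0.140000: E[X⁴] = 6561 · (1 + 6·0.140000 + 6·(0.140000)² + (0.140000)³) = 6561 · 1.960344.

So E[X^4] = 12861.816984.


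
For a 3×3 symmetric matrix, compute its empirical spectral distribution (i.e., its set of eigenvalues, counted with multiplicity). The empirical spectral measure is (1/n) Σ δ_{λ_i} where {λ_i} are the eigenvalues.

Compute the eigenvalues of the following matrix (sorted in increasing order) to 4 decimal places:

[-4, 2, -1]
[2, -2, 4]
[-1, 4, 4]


Since M is real symmetric, all three eigenvalues are real; they are the roots of det(λI − M) = λ³ − (tr M) λ² + s λ − det M, where s is the sum of the principal 2×2 minors.
tr M = -4 + (-2) + 4 = -2.
s = ((-4)·(-2) − 2²) + ((-4)·4 − (-1)²) + ((-2)·4 − 4²) = 4 + (-17) + (-24) = -37.
det M (expand along row 1) = (-4)·(-24) − 2·12 + (-1)·6 = 66.
Characteristic polynomial: λ³ + 2λ² − 37λ − 66 = 0.
Substitute λ = y + (tr M)/3 = y − 0.666667 to remove the quadratic term: y³ + p·y + q = 0 with p = s − (tr M)²/3 = -38.333333 and q = −2(tr M)³/27 + (tr M)·s/3 − det M = -40.740741.
Three real roots ⇒ use the trigonometric (Viète) form: r = 2√(−p/3) = 7.149204, φ = arccos(3q/(p·r)) = arccos(0.445981) = 1.108527 rad.
y_k = r·cos(φ/3 − 2πk/3) for k = 0, 1, 2 gives y = 6.666667, -1.097265, -5.569401.
λ_k = y_k − 0.666667 gives λ = 6.0000, -1.7639, -6.2361 (check: the sum is -2.0000 = tr M).

Eigenvalues sorted in increasing order: [-6.2361, -1.7639, 6.0000].


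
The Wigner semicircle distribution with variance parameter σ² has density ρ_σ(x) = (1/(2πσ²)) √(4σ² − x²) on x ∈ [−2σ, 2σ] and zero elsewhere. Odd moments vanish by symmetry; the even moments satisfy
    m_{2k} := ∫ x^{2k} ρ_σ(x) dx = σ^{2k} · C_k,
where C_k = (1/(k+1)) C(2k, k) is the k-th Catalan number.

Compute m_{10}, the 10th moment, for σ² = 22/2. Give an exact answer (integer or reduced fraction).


By the scaled semicircle moment identity, m_{2k} = σ^{2k} · C_k with k = 5.
C_5 = (1/(k+1)) · C(2k, k) = (1/6) · C(10, 5) = (1/6) · 252 = 42.
σ^{2k} = (σ²)^k = (22/2)^5 = 161051.

Therefore m_{10} = σ^{10} · C_5 = 161051 · 42 = 6764142.


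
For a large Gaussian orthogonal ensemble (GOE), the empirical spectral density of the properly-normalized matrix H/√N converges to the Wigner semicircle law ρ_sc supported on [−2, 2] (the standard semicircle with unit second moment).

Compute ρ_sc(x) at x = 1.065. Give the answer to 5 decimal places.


ρ_sc(x) = (1/(2π)) √(4 − x²). With x = 1.065:
  4 − x² = 4 − (1.065)² = 4 − 1.134225 = 2.865775.
  √(4 − x²) = 1.692860.
  1/(2π) = 0.159155.
  ρ_sc(1.065) = 0.159155 · 1.692860 = 0.269427.

Rounded to 5 decimal places: ρ_sc(1.065) ≈ 0.26943.
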